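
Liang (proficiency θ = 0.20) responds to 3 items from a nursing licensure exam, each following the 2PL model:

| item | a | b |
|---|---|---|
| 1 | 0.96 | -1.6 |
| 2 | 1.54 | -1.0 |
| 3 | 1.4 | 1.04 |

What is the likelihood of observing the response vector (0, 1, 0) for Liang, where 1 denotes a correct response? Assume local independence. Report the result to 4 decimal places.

0.0996

P(θ) = 1 / (1 + exp(−a(θ − b)))
P_1 = 1/(1+e^{-1.7280}) = 0.8492
P_2 = 1/(1+e^{-1.8480}) = 0.8639
P_3 = 1/(1+e^{1.1760}) = 0.2358
L = (1−P_1) × P_2 × (1−P_3) = 0.1508 × 0.8639 × 0.7642 = 0.09959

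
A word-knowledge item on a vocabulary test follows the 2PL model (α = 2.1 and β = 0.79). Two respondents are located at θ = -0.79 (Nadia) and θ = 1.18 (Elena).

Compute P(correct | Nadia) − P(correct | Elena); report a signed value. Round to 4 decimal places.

P(θ) = 1 / (1 + exp(−α(θ − β)))
P(Nadia) = 0.0350  [exponent -3.3180]
P(Elena) = 0.6940  [exponent 0.8190]
Difference = 0.0350 − 0.6940 = -0.6591

-0.6591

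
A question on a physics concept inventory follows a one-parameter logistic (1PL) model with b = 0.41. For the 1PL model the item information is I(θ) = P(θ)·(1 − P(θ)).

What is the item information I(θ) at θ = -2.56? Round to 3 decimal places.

P = 1/(1+e^{2.9700}) = 0.0488
P(1−P) = 0.0488 × 0.9512 = 0.0464
I = P(1−P) = 0.04642

0.046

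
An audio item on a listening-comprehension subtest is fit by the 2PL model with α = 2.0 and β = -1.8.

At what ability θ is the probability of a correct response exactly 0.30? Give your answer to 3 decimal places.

-2.224

P(θ) = 1 / (1 + exp(−α(θ − β)))
logit = ln(0.3000/0.7000) = -0.8473
θ = β + logit/(α) = -1.8 + (-0.8473)/2.0000 = -2.2236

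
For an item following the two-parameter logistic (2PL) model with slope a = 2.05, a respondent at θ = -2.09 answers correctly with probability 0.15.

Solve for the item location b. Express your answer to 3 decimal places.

-1.244

P(θ) = 1 / (1 + exp(−a(θ − b)))
logit(0.15) = ln(0.15/0.85) = -1.7346
b = θ − logit/(a) = -2.09 − (-1.7346)/2.0500 = -1.2439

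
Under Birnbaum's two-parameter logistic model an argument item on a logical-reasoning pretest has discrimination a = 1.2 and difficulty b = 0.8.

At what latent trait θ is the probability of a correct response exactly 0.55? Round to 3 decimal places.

P(θ) = 1 / (1 + exp(−a(θ − b)))
logit = ln(0.5500/0.4500) = 0.2007
θ = b + logit/(a) = 0.8 + 0.2007/1.2000 = 0.9672

0.967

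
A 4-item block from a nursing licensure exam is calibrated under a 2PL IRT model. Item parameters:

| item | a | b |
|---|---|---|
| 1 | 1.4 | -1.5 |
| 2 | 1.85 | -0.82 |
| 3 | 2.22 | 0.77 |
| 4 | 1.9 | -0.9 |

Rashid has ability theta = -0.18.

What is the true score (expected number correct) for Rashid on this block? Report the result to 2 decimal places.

P(theta) = 1 / (1 + exp(−a(theta − b)))
P_1 = 1/(1+e^{-1.8480}) = 0.8639
P_2 = 1/(1+e^{-1.1840}) = 0.7657
P_3 = 1/(1+e^{2.1090}) = 0.1082
P_4 = 1/(1+e^{-1.3680}) = 0.7971
E[score] = 0.8639 + 0.7657 + 0.1082 + 0.7971 = 2.5348

2.53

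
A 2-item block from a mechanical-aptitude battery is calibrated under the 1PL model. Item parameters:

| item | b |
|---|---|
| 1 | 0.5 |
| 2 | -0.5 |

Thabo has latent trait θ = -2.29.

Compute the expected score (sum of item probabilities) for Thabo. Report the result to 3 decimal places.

0.201

P(θ) = 1 / (1 + exp(−(θ − b)))
P_1 = 1/(1+e^{2.7900}) = 0.0579
P_2 = 1/(1+e^{1.7900}) = 0.1431
E[score] = 0.0579 + 0.1431 = 0.2009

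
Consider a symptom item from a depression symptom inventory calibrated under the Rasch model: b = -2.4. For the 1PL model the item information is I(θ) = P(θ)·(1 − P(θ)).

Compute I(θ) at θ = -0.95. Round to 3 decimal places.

P = 1/(1+e^{-1.4500}) = 0.8100
P(1−P) = 0.8100 × 0.1900 = 0.1539
I = P(1−P) = 0.15390

0.154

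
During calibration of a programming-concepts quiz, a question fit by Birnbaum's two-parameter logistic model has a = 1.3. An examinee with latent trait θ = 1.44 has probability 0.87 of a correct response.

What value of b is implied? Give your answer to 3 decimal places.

-0.022

P(θ) = 1 / (1 + exp(−a(θ − b)))
logit(0.87) = ln(0.87/0.13) = 1.9010
b = θ − logit/(a) = 1.44 − 1.9010/1.3000 = -0.0223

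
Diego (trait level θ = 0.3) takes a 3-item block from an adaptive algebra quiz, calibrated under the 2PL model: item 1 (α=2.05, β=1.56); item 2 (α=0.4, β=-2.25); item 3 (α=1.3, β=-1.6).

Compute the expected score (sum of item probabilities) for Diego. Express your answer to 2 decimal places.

P(θ) = 1 / (1 + exp(−α(θ − β)))
P_1 = 1/(1+e^{2.5830}) = 0.0702
P_2 = 1/(1+e^{-1.0200}) = 0.7350
P_3 = 1/(1+e^{-2.4700}) = 0.9220
E[score] = 0.0702 + 0.7350 + 0.9220 = 1.7272

1.73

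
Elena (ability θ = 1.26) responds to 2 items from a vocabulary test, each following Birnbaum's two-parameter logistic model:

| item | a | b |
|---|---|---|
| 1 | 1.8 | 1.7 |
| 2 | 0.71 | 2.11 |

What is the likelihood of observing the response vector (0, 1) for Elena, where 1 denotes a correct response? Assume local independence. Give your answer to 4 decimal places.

0.2433

P(θ) = 1 / (1 + exp(−a(θ − b)))
P_1 = 1/(1+e^{0.7920}) = 0.3117
P_2 = 1/(1+e^{0.6035}) = 0.3535
L = (1−P_1) × P_2 = 0.6883 × 0.3535 = 0.24333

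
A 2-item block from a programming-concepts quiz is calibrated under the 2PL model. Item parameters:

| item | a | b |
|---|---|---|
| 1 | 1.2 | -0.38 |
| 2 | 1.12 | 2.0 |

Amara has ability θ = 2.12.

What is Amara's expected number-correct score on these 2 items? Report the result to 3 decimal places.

P(θ) = 1 / (1 + exp(−a(θ − b)))
P_1 = 1/(1+e^{-3.0000}) = 0.9526
P_2 = 1/(1+e^{-0.1344}) = 0.5335
E[score] = 0.9526 + 0.5335 = 1.4861

1.486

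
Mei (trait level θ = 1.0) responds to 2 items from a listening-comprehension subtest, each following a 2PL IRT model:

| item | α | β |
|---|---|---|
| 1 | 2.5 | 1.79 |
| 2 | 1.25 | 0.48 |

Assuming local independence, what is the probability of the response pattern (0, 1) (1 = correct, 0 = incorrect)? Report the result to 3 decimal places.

0.577

P(θ) = 1 / (1 + exp(−α(θ − β)))
P_1 = 1/(1+e^{1.9750}) = 0.1219
P_2 = 1/(1+e^{-0.6500}) = 0.6570
L = (1−P_1) × P_2 = 0.8781 × 0.6570 = 0.57695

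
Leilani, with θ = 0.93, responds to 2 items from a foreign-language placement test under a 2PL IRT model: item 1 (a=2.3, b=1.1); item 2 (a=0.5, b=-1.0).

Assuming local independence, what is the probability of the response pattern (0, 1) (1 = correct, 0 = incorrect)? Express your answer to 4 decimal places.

0.4320

P(θ) = 1 / (1 + exp(−a(θ − b)))
P_1 = 1/(1+e^{0.3910}) = 0.4035
P_2 = 1/(1+e^{-0.9650}) = 0.7241
L = (1−P_1) × P_2 = 0.5965 × 0.7241 = 0.43196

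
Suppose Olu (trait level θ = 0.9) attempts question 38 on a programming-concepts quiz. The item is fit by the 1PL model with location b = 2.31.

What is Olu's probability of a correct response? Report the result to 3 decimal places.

P(θ) = 1 / (1 + exp(−(θ − b)))
Exponent: (0.9 − 2.31) = -1.4100
1/(1 + e^{1.4100}) = 0.1962
P = 0.1962

0.196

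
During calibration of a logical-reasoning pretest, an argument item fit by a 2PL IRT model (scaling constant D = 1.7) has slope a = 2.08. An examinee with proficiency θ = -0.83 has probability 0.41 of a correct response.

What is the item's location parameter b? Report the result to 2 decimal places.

-0.73

P(θ) = 1 / (1 + exp(−D·a(θ − b)))
logit(0.41) = ln(0.41/0.59) = -0.3640
b = θ − logit/(1.7·a) = -0.83 − (-0.3640)/3.5360 = -0.7271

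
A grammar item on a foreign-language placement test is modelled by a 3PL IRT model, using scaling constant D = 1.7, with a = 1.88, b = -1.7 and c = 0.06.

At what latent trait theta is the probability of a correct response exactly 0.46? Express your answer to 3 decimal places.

-1.794

P(theta) = c + (1 − c) · 1 / (1 + exp(−D·a(theta − b)))
Remove guessing floor: (0.46 − 0.06)/(1 − 0.06) = 0.4255
logit = ln(0.4255/0.5745) = -0.3001
theta = b + logit/(1.7·a) = -1.7 + (-0.3001)/3.1960 = -1.7939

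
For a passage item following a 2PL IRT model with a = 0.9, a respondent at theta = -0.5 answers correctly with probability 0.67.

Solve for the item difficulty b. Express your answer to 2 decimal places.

-1.29

P(theta) = 1 / (1 + exp(−a(theta − b)))
logit(0.67) = ln(0.67/0.33) = 0.7082
b = theta − logit/(a) = -0.5 − 0.7082/0.9000 = -1.2869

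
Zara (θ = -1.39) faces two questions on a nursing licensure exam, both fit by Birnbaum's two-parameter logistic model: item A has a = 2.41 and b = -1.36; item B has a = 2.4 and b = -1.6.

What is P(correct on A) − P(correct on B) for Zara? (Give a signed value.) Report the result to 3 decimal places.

P(θ) = 1 / (1 + exp(−a(θ − b)))
P_A = 0.4819
P_B = 0.6234
P_A − P_B = -0.1415

-0.141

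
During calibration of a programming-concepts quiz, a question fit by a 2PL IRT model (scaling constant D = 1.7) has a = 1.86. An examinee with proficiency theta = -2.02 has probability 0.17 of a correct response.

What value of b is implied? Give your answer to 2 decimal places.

P(theta) = 1 / (1 + exp(−D·a(theta − b)))
logit(0.17) = ln(0.17/0.83) = -1.5856
b = theta − logit/(1.7·a) = -2.02 − (-1.5856)/3.1620 = -1.5185

-1.52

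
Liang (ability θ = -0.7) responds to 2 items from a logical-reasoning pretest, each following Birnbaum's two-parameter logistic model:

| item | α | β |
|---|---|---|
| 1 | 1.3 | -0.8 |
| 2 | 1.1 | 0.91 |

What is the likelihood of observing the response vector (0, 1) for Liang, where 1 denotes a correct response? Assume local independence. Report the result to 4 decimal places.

P(θ) = 1 / (1 + exp(−α(θ − β)))
P_1 = 1/(1+e^{-0.1300}) = 0.5325
P_2 = 1/(1+e^{1.7710}) = 0.1454
L = (1−P_1) × P_2 = 0.4675 × 0.1454 = 0.06799

0.0680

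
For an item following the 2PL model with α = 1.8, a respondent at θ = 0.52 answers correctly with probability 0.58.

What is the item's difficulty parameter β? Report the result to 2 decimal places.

P(θ) = 1 / (1 + exp(−α(θ − β)))
logit(0.58) = ln(0.58/0.42) = 0.3228
β = θ − logit/(α) = 0.52 − 0.3228/1.8000 = 0.3407

0.34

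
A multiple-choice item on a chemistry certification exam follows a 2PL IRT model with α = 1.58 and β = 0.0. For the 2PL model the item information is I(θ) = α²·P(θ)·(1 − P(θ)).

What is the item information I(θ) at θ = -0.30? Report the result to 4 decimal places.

0.5903

P = 1/(1+e^{0.4740}) = 0.3837
P(1−P) = 0.3837 × 0.6163 = 0.2365
I = α² × P(1−P) = 1.58² × 0.2365 = 0.59032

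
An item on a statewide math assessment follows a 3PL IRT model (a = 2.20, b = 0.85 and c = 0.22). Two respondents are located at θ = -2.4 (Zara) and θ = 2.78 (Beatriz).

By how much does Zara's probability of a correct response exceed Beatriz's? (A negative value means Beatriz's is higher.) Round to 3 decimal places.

P(θ) = c + (1 − c) · 1 / (1 + exp(−a(θ − b)))
P(Zara) = 0.2206  [exponent -7.1500]
P(Beatriz) = 0.9890  [exponent 4.2460]
Difference = 0.2206 − 0.9890 = -0.7684

-0.768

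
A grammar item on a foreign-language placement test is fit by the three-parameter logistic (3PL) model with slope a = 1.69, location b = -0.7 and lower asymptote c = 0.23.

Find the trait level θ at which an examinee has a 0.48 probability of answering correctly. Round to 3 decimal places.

-1.133

P(θ) = c + (1 − c) · 1 / (1 + exp(−a(θ − b)))
Remove guessing floor: (0.48 − 0.23)/(1 − 0.23) = 0.3247
logit = ln(0.3247/0.6753) = -0.7324
θ = b + logit/(a) = -0.7 + (-0.7324)/1.6900 = -1.1334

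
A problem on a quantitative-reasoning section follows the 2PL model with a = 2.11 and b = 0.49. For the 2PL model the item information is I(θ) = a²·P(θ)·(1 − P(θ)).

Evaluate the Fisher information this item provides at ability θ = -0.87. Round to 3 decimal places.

P = 1/(1+e^{2.8696}) = 0.0537
P(1−P) = 0.0537 × 0.9463 = 0.0508
I = a² × P(1−P) = 2.11² × 0.0508 = 0.22615

0.226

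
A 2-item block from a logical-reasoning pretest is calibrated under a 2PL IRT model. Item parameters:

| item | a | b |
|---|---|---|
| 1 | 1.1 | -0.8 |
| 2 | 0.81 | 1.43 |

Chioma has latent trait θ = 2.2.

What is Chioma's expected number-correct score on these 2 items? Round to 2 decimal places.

1.62

P(θ) = 1 / (1 + exp(−a(θ − b)))
P_1 = 1/(1+e^{-3.3000}) = 0.9644
P_2 = 1/(1+e^{-0.6237}) = 0.6511
E[score] = 0.9644 + 0.6511 = 1.6155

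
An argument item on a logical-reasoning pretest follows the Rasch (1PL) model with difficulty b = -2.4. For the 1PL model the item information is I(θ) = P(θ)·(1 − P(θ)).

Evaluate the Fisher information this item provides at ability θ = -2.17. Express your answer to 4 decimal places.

P = 1/(1+e^{-0.2300}) = 0.5572
P(1−P) = 0.5572 × 0.4428 = 0.2467
I = P(1−P) = 0.24672

0.2467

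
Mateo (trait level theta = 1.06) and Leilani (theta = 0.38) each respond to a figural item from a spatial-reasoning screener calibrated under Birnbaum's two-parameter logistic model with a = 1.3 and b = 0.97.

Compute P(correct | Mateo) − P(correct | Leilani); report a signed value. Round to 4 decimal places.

0.2121

P(theta) = 1 / (1 + exp(−a(theta − b)))
P(Mateo) = 0.5292  [exponent 0.1170]
P(Leilani) = 0.3171  [exponent -0.7670]
Difference = 0.5292 − 0.3171 = 0.2121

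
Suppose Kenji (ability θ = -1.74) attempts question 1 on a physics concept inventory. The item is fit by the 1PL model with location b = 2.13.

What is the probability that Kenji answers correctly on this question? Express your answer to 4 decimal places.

P(θ) = 1 / (1 + exp(−(θ − b)))
Exponent: (-1.74 − 2.13) = -3.8700
1/(1 + e^{3.8700}) = 0.0204
P = 0.0204

0.0204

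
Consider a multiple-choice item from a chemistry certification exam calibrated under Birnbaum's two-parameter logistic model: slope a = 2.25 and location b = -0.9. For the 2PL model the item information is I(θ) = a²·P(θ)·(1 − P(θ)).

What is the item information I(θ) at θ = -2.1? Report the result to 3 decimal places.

0.299

P = 1/(1+e^{2.7000}) = 0.0630
P(1−P) = 0.0630 × 0.9370 = 0.0590
I = a² × P(1−P) = 2.25² × 0.0590 = 0.29873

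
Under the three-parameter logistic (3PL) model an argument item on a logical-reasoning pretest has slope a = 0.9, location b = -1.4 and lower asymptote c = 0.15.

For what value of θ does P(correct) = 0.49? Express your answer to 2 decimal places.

P(θ) = c + (1 − c) · 1 / (1 + exp(−a(θ − b)))
Remove guessing floor: (0.49 − 0.15)/(1 − 0.15) = 0.4000
logit = ln(0.4000/0.6000) = -0.4055
θ = b + logit/(a) = -1.4 + (-0.4055)/0.9000 = -1.8505

-1.85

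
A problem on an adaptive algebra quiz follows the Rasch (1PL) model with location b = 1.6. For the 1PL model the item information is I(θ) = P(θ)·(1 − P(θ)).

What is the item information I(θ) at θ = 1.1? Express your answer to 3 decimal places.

0.235

P = 1/(1+e^{0.5000}) = 0.3775
P(1−P) = 0.3775 × 0.6225 = 0.2350
I = P(1−P) = 0.23500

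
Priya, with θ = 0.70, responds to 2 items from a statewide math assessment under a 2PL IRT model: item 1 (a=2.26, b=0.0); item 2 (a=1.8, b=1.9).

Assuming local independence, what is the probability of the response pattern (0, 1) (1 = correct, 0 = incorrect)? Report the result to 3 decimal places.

P(θ) = 1 / (1 + exp(−a(θ − b)))
P_1 = 1/(1+e^{-1.5820}) = 0.8295
P_2 = 1/(1+e^{2.1600}) = 0.1034
L = (1−P_1) × P_2 = 0.1705 × 0.1034 = 0.01763

0.018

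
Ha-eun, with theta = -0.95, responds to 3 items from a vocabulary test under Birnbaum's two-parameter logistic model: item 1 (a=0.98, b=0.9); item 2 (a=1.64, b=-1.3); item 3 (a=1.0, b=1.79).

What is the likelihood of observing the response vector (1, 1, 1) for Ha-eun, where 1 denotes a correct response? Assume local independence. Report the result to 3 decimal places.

0.005

P(theta) = 1 / (1 + exp(−a(theta − b)))
P_1 = 1/(1+e^{1.8130}) = 0.1403
P_2 = 1/(1+e^{-0.5740}) = 0.6397
P_3 = 1/(1+e^{2.7400}) = 0.0607
L = P_1 × P_2 × P_3 = 0.1403 × 0.6397 × 0.0607 = 0.00544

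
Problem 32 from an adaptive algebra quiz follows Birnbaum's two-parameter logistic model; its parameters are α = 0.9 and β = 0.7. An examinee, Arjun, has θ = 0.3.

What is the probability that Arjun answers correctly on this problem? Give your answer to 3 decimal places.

0.411

P(θ) = 1 / (1 + exp(−α(θ − β)))
Exponent: 0.9 × (0.3 − 0.7) = -0.3600
1/(1 + e^{0.3600}) = 0.4110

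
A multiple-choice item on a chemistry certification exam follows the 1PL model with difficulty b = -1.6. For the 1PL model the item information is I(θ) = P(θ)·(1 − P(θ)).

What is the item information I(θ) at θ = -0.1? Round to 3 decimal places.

0.149

P = 1/(1+e^{-1.5000}) = 0.8176
P(1−P) = 0.8176 × 0.1824 = 0.1491
I = P(1−P) = 0.14915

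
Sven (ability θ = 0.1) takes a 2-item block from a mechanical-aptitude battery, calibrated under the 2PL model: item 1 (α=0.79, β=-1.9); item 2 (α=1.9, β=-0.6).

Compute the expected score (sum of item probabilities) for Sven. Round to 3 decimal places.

P(θ) = 1 / (1 + exp(−α(θ − β)))
P_1 = 1/(1+e^{-1.5800}) = 0.8292
P_2 = 1/(1+e^{-1.3300}) = 0.7908
E[score] = 0.8292 + 0.7908 = 1.6200

1.620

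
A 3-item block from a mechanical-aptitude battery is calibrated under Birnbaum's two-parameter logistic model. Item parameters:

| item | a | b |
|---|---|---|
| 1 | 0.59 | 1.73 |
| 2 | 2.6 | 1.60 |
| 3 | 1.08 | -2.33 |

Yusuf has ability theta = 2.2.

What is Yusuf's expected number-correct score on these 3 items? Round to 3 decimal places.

2.388

P(theta) = 1 / (1 + exp(−a(theta − b)))
P_1 = 1/(1+e^{-0.2773}) = 0.5689
P_2 = 1/(1+e^{-1.5600}) = 0.8264
P_3 = 1/(1+e^{-4.8924}) = 0.9926
E[score] = 0.5689 + 0.8264 + 0.9926 = 2.3878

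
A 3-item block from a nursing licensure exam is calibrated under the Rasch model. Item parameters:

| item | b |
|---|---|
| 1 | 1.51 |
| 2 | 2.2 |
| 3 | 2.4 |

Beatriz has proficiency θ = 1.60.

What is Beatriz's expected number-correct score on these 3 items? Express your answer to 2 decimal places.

P(θ) = 1 / (1 + exp(−(θ − b)))
P_1 = 1/(1+e^{-0.0900}) = 0.5225
P_2 = 1/(1+e^{0.6000}) = 0.3543
P_3 = 1/(1+e^{0.8000}) = 0.3100
E[score] = 0.5225 + 0.3543 + 0.3100 = 1.1869

1.19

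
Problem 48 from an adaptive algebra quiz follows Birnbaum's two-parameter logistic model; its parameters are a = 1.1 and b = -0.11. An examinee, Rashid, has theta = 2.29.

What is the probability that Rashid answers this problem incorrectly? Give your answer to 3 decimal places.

0.067

P(theta) = 1 / (1 + exp(−a(theta − b)))
Exponent: 1.1 × (2.29 − (-0.11)) = 2.6400
1/(1 + e^{-2.6400}) = 0.9334
P(incorrect) = 1 − 0.9334 = 0.0666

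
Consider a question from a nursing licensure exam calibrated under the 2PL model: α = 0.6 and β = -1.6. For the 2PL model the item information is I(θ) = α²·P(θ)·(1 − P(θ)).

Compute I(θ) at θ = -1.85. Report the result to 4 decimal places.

P = 1/(1+e^{0.1500}) = 0.4626
P(1−P) = 0.4626 × 0.5374 = 0.2486
I = α² × P(1−P) = 0.6² × 0.2486 = 0.08950

0.0895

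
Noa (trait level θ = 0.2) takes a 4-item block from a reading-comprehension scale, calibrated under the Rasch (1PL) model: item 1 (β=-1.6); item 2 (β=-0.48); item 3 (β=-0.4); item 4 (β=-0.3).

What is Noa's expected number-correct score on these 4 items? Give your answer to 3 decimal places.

P(θ) = 1 / (1 + exp(−(θ − β)))
P_1 = 1/(1+e^{-1.8000}) = 0.8581
P_2 = 1/(1+e^{-0.6800}) = 0.6637
P_3 = 1/(1+e^{-0.6000}) = 0.6457
P_4 = 1/(1+e^{-0.5000}) = 0.6225
E[score] = 0.8581 + 0.6637 + 0.6457 + 0.6225 = 2.7900

2.790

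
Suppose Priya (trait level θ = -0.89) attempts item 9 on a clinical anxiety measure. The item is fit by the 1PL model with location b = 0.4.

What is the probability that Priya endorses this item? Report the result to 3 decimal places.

P(θ) = 1 / (1 + exp(−(θ − b)))
Exponent: (-0.89 − 0.4) = -1.2900
1/(1 + e^{1.2900}) = 0.2159
P = 0.2159

0.216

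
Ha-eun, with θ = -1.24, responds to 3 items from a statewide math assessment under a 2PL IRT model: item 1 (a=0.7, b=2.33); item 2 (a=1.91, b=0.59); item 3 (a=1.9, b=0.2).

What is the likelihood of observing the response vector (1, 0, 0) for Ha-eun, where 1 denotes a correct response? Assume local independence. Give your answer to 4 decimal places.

P(θ) = 1 / (1 + exp(−a(θ − b)))
P_1 = 1/(1+e^{2.4990}) = 0.0759
P_2 = 1/(1+e^{3.4953}) = 0.0294
P_3 = 1/(1+e^{2.7360}) = 0.0609
L = P_1 × (1−P_2) × (1−P_3) = 0.0759 × 0.9706 × 0.9391 = 0.06921

0.0692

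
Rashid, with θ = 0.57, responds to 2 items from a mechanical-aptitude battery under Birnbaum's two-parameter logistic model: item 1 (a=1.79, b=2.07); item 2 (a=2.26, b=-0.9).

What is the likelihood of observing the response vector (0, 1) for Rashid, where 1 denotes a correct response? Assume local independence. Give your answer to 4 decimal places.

P(θ) = 1 / (1 + exp(−a(θ − b)))
P_1 = 1/(1+e^{2.6850}) = 0.0639
P_2 = 1/(1+e^{-3.3222}) = 0.9652
L = (1−P_1) × P_2 = 0.9361 × 0.9652 = 0.90354

0.9035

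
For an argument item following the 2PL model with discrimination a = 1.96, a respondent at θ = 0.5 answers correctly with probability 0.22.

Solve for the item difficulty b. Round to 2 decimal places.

1.15

P(θ) = 1 / (1 + exp(−a(θ − b)))
logit(0.22) = ln(0.22/0.78) = -1.2657
b = θ − logit/(a) = 0.5 − (-1.2657)/1.9600 = 1.1457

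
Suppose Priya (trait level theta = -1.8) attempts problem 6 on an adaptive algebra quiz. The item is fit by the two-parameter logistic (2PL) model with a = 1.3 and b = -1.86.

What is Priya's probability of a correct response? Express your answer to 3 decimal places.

P(theta) = 1 / (1 + exp(−a(theta − b)))
Exponent: 1.3 × (-1.8 − (-1.86)) = 0.0780
1/(1 + e^{-0.0780}) = 0.5195

0.519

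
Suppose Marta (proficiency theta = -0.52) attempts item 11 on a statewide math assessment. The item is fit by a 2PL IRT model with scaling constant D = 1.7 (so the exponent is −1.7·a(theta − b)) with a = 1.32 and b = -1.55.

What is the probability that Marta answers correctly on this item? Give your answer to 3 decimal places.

P(theta) = 1 / (1 + exp(−D·a(theta − b)))
Exponent: 1.7 × 1.32 × (-0.52 − (-1.55)) = 2.3113
1/(1 + e^{-2.3113}) = 0.9098
P = 0.9098

0.910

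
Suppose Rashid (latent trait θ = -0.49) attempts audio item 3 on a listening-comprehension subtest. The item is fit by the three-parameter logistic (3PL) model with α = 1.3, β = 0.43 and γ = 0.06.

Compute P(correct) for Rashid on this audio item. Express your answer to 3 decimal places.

P(θ) = γ + (1 − γ) · 1 / (1 + exp(−α(θ − β)))
Exponent: 1.3 × (-0.49 − 0.43) = -1.1960
1/(1 + e^{1.1960}) = 0.2322
P = 0.06 + 0.94 × 0.2322 = 0.2783

0.278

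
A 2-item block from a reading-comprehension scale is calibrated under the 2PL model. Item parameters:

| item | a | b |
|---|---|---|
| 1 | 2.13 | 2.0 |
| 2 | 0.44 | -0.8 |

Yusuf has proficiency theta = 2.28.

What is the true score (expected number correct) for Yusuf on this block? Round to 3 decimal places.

P(theta) = 1 / (1 + exp(−a(theta − b)))
P_1 = 1/(1+e^{-0.5964}) = 0.6448
P_2 = 1/(1+e^{-1.3552}) = 0.7950
E[score] = 0.6448 + 0.7950 = 1.4398

1.440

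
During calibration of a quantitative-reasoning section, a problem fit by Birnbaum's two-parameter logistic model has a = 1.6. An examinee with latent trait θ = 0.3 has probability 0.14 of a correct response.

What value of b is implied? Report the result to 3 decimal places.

P(θ) = 1 / (1 + exp(−a(θ − b)))
logit(0.14) = ln(0.14/0.86) = -1.8153
b = θ − logit/(a) = 0.3 − (-1.8153)/1.6000 = 1.4346

1.435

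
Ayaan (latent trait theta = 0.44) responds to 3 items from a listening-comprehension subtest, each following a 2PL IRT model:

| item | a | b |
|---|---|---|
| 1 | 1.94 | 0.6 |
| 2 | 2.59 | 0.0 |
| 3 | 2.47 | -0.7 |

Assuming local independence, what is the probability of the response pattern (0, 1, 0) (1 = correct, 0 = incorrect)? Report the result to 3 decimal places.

0.025

P(theta) = 1 / (1 + exp(−a(theta − b)))
P_1 = 1/(1+e^{0.3104}) = 0.4230
P_2 = 1/(1+e^{-1.1396}) = 0.7576
P_3 = 1/(1+e^{-2.8158}) = 0.9435
L = (1−P_1) × P_2 × (1−P_3) = 0.5770 × 0.7576 × 0.0565 = 0.02469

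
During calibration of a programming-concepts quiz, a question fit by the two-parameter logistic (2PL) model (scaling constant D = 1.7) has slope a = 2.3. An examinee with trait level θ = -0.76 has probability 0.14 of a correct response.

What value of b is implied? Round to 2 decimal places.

P(θ) = 1 / (1 + exp(−D·a(θ − b)))
logit(0.14) = ln(0.14/0.86) = -1.8153
b = θ − logit/(1.7·a) = -0.76 − (-1.8153)/3.9100 = -0.2957

-0.30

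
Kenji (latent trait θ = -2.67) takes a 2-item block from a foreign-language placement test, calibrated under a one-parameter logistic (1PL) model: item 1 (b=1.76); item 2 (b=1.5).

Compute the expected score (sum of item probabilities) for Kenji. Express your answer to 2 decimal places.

0.03

P(θ) = 1 / (1 + exp(−(θ − b)))
P_1 = 1/(1+e^{4.4300}) = 0.0118
P_2 = 1/(1+e^{4.1700}) = 0.0152
E[score] = 0.0118 + 0.0152 = 0.0270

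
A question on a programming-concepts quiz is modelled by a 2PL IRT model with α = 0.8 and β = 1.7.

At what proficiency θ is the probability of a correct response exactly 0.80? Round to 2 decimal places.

P(θ) = 1 / (1 + exp(−α(θ − β)))
logit = ln(0.8000/0.2000) = 1.3863
θ = β + logit/(α) = 1.7 + 1.3863/0.8000 = 3.4329

3.43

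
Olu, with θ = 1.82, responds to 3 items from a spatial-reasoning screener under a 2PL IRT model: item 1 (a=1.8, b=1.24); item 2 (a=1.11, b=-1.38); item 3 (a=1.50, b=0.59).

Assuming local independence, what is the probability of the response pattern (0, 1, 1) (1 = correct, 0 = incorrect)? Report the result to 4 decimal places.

0.2186

P(θ) = 1 / (1 + exp(−a(θ − b)))
P_1 = 1/(1+e^{-1.0440}) = 0.7396
P_2 = 1/(1+e^{-3.5520}) = 0.9721
P_3 = 1/(1+e^{-1.8450}) = 0.8635
L = (1−P_1) × P_2 × P_3 = 0.2604 × 0.9721 × 0.8635 = 0.21858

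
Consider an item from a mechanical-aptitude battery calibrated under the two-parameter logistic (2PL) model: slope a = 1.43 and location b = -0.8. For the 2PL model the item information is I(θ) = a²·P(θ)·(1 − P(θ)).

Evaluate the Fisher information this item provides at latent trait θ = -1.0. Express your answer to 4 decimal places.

P = 1/(1+e^{0.2860}) = 0.4290
P(1−P) = 0.4290 × 0.5710 = 0.2450
I = a² × P(1−P) = 1.43² × 0.2450 = 0.50091

0.5009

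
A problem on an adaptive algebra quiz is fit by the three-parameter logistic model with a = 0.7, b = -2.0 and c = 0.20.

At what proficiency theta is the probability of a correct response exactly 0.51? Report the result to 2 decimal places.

-2.65

P(theta) = c + (1 − c) · 1 / (1 + exp(−a(theta − b)))
Remove guessing floor: (0.51 − 0.20)/(1 − 0.20) = 0.3875
logit = ln(0.3875/0.6125) = -0.4578
theta = b + logit/(a) = -2.0 + (-0.4578)/0.7000 = -2.6540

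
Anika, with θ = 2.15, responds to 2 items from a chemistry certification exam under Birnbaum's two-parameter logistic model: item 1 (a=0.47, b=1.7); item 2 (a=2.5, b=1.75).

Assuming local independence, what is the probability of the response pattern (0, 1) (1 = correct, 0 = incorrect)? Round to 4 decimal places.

P(θ) = 1 / (1 + exp(−a(θ − b)))
P_1 = 1/(1+e^{-0.2115}) = 0.5527
P_2 = 1/(1+e^{-1.0000}) = 0.7311
L = (1−P_1) × P_2 = 0.4473 × 0.7311 = 0.32702

0.3270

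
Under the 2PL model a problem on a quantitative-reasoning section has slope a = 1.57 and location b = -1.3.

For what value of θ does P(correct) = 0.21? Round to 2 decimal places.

-2.14

P(θ) = 1 / (1 + exp(−a(θ − b)))
logit = ln(0.2100/0.7900) = -1.3249
θ = b + logit/(a) = -1.3 + (-1.3249)/1.5700 = -2.1439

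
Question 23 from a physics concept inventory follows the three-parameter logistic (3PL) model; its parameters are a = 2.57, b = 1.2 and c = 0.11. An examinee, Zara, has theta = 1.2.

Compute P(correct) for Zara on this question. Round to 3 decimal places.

0.555

P(theta) = c + (1 − c) · 1 / (1 + exp(−a(theta − b)))
Exponent: 2.57 × (1.2 − 1.2) = 0.0000
1/(1 + e^{0.0000}) = 0.5000
P = 0.11 + 0.89 × 0.5000 = 0.5550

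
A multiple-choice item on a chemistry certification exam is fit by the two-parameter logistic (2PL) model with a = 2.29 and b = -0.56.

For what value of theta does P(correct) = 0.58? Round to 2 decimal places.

-0.42

P(theta) = 1 / (1 + exp(−a(theta − b)))
logit = ln(0.5800/0.4200) = 0.3228
theta = b + logit/(a) = -0.56 + 0.3228/2.2900 = -0.4191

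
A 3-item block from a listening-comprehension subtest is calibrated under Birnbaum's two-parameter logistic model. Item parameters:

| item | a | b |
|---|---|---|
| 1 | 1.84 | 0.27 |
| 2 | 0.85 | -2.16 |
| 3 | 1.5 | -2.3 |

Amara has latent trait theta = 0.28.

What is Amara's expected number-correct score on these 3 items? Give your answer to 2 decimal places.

2.37

P(theta) = 1 / (1 + exp(−a(theta − b)))
P_1 = 1/(1+e^{-0.0184}) = 0.5046
P_2 = 1/(1+e^{-2.0740}) = 0.8884
P_3 = 1/(1+e^{-3.8700}) = 0.9796
E[score] = 0.5046 + 0.8884 + 0.9796 = 2.3725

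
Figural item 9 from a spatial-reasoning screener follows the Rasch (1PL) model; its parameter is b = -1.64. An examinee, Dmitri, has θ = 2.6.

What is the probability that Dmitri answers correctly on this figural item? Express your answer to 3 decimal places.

0.986

P(θ) = 1 / (1 + exp(−(θ − b)))
Exponent: (2.6 − (-1.64)) = 4.2400
1/(1 + e^{-4.2400}) = 0.9858
P = 0.9858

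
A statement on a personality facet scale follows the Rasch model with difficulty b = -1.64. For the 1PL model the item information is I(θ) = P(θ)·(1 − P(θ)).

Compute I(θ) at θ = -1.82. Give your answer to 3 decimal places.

P = 1/(1+e^{0.1800}) = 0.4551
P(1−P) = 0.4551 × 0.5449 = 0.2480
I = P(1−P) = 0.24799

0.248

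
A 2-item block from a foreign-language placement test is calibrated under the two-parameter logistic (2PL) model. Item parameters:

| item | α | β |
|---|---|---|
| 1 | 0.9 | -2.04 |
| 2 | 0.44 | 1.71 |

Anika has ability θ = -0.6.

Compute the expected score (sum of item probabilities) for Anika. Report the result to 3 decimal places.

P(θ) = 1 / (1 + exp(−α(θ − β)))
P_1 = 1/(1+e^{-1.2960}) = 0.7852
P_2 = 1/(1+e^{1.0164}) = 0.2657
E[score] = 0.7852 + 0.2657 = 1.0509

1.051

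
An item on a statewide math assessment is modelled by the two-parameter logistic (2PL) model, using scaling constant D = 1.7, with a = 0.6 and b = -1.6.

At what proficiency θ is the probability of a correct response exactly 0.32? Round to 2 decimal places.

P(θ) = 1 / (1 + exp(−D·a(θ − b)))
logit = ln(0.3200/0.6800) = -0.7538
θ = b + logit/(1.7·a) = -1.6 + (-0.7538)/1.0200 = -2.3390

-2.34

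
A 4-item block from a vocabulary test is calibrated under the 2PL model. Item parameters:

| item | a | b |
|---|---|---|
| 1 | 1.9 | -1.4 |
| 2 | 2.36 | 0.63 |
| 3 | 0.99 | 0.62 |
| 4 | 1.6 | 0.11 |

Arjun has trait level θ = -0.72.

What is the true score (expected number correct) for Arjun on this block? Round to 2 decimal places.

P(θ) = 1 / (1 + exp(−a(θ − b)))
P_1 = 1/(1+e^{-1.2920}) = 0.7845
P_2 = 1/(1+e^{3.1860}) = 0.0397
P_3 = 1/(1+e^{1.3266}) = 0.2097
P_4 = 1/(1+e^{1.3280}) = 0.2095
E[score] = 0.7845 + 0.0397 + 0.2097 + 0.2095 = 1.2434

1.24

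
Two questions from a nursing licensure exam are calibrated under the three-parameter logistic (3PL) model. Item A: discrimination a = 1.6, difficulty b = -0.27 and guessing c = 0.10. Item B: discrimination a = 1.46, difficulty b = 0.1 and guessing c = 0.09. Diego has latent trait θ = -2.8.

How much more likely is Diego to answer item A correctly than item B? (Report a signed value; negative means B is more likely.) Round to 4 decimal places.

P(θ) = c + (1 − c) · 1 / (1 + exp(−a(θ − b)))
P_A = 0.1154
P_B = 0.1030
P_A − P_B = 0.0124

0.0124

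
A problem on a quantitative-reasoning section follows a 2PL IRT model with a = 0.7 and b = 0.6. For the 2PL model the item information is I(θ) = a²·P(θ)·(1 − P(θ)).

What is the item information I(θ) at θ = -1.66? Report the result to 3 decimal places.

0.069

P = 1/(1+e^{1.5820}) = 0.1705
P(1−P) = 0.1705 × 0.8295 = 0.1414
I = a² × P(1−P) = 0.7² × 0.1414 = 0.06930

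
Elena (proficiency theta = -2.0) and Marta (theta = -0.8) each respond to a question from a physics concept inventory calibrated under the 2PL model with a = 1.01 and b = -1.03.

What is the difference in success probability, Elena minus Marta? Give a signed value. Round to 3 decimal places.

-0.285

P(theta) = 1 / (1 + exp(−a(theta − b)))
P(Elena) = 0.2730  [exponent -0.9797]
P(Marta) = 0.5578  [exponent 0.2323]
Difference = 0.2730 − 0.5578 = -0.2849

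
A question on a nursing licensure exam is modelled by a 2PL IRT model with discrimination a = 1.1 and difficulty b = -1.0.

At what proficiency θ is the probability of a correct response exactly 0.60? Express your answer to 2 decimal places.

P(θ) = 1 / (1 + exp(−a(θ − b)))
logit = ln(0.6000/0.4000) = 0.4055
θ = b + logit/(a) = -1.0 + 0.4055/1.1000 = -0.6314

-0.63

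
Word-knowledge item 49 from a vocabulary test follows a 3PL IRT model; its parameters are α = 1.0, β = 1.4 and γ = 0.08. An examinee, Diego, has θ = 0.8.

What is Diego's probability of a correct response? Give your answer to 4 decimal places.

0.4060

P(θ) = γ + (1 − γ) · 1 / (1 + exp(−α(θ − β)))
Exponent: 1.0 × (0.8 − 1.4) = -0.6000
1/(1 + e^{0.6000}) = 0.3543
P = 0.08 + 0.92 × 0.3543 = 0.4060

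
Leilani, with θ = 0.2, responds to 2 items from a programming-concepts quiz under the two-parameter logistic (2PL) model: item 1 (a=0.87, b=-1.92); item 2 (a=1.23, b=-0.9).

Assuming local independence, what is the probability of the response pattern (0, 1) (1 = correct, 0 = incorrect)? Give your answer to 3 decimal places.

0.108

P(θ) = 1 / (1 + exp(−a(θ − b)))
P_1 = 1/(1+e^{-1.8444}) = 0.8635
P_2 = 1/(1+e^{-1.3530}) = 0.7946
L = (1−P_1) × P_2 = 0.1365 × 0.7946 = 0.10849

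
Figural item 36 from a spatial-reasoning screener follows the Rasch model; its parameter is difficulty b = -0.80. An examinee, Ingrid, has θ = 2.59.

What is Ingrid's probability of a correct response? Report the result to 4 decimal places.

P(θ) = 1 / (1 + exp(−(θ − b)))
Exponent: (2.59 − (-0.80)) = 3.3900
1/(1 + e^{-3.3900}) = 0.9674
P = 0.9674

0.9674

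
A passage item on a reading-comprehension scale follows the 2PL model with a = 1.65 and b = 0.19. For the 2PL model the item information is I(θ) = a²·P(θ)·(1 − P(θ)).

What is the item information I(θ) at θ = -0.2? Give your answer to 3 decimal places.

P = 1/(1+e^{0.6435}) = 0.3445
P(1−P) = 0.3445 × 0.6555 = 0.2258
I = a² × P(1−P) = 1.65² × 0.2258 = 0.61476

0.615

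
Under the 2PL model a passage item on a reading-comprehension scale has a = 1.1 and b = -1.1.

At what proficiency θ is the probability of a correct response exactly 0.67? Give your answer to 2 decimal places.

-0.46

P(θ) = 1 / (1 + exp(−a(θ − b)))
logit = ln(0.6700/0.3300) = 0.7082
θ = b + logit/(a) = -1.1 + 0.7082/1.1000 = -0.4562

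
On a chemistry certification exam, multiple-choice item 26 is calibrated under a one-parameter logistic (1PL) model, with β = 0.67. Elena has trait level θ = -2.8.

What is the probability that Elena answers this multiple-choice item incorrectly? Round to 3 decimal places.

P(θ) = 1 / (1 + exp(−(θ − β)))
Exponent: (-2.8 − 0.67) = -3.4700
1/(1 + e^{3.4700}) = 0.0302
P = 0.0302
P(incorrect) = 1 − 0.0302 = 0.9698

0.970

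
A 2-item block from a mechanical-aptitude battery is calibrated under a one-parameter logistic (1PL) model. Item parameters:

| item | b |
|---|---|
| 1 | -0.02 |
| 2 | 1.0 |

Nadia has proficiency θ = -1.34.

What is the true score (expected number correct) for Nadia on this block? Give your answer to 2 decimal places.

0.30

P(θ) = 1 / (1 + exp(−(θ − b)))
P_1 = 1/(1+e^{1.3200}) = 0.2108
P_2 = 1/(1+e^{2.3400}) = 0.0879
E[score] = 0.2108 + 0.0879 = 0.2987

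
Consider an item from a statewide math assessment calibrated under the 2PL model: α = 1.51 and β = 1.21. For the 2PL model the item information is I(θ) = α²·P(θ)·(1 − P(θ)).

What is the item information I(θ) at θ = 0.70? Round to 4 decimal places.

P = 1/(1+e^{0.7701}) = 0.3165
P(1−P) = 0.3165 × 0.6835 = 0.2163
I = α² × P(1−P) = 1.51² × 0.2163 = 0.49321

0.4932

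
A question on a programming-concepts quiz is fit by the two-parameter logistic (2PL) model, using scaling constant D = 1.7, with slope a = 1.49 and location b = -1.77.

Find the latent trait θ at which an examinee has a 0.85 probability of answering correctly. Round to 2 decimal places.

-1.09

P(θ) = 1 / (1 + exp(−D·a(θ − b)))
logit = ln(0.8500/0.1500) = 1.7346
θ = b + logit/(1.7·a) = -1.77 + 1.7346/2.5330 = -1.0852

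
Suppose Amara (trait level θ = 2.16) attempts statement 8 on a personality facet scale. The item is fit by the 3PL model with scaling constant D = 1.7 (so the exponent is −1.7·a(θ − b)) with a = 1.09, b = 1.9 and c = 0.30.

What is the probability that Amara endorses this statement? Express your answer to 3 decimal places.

0.733

P(θ) = c + (1 − c) · 1 / (1 + exp(−D·a(θ − b)))
Exponent: 1.7 × 1.09 × (2.16 − 1.9) = 0.4818
1/(1 + e^{-0.4818}) = 0.6182
P = 0.30 + 0.70 × 0.6182 = 0.7327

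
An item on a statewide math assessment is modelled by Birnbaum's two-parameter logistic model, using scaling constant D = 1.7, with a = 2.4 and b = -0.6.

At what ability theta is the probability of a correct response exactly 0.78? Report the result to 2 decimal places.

P(theta) = 1 / (1 + exp(−D·a(theta − b)))
logit = ln(0.7800/0.2200) = 1.2657
theta = b + logit/(1.7·a) = -0.6 + 1.2657/4.0800 = -0.2898

-0.29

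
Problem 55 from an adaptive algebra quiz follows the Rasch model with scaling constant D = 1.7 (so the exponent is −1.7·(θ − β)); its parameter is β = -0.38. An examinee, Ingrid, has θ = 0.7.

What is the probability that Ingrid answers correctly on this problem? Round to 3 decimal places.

0.862

P(θ) = 1 / (1 + exp(−D·(θ − β)))
Exponent: 1.7 × (0.7 − (-0.38)) = 1.8360
1/(1 + e^{-1.8360}) = 0.8625
P = 0.8625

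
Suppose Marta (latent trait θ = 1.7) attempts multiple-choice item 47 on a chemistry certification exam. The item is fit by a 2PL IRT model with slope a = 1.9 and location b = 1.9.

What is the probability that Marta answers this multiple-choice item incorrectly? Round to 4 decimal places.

0.5939

P(θ) = 1 / (1 + exp(−a(θ − b)))
Exponent: 1.9 × (1.7 − 1.9) = -0.3800
1/(1 + e^{0.3800}) = 0.4061
P(incorrect) = 1 − 0.4061 = 0.5939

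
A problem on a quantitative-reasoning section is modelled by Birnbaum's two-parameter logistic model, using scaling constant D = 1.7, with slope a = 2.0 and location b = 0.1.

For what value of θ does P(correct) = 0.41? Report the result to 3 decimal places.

P(θ) = 1 / (1 + exp(−D·a(θ − b)))
logit = ln(0.4100/0.5900) = -0.3640
θ = b + logit/(1.7·a) = 0.1 + (-0.3640)/3.4000 = -0.0070

-0.007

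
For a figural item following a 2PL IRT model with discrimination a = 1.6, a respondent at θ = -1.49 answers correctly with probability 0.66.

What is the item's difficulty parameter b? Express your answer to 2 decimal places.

P(θ) = 1 / (1 + exp(−a(θ − b)))
logit(0.66) = ln(0.66/0.34) = 0.6633
b = θ − logit/(a) = -1.49 − 0.6633/1.6000 = -1.9046

-1.90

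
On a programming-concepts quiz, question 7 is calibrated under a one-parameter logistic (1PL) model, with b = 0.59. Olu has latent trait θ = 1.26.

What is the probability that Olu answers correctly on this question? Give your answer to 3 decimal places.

0.662

P(θ) = 1 / (1 + exp(−(θ − b)))
Exponent: (1.26 − 0.59) = 0.6700
1/(1 + e^{-0.6700}) = 0.6615
P = 0.6615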